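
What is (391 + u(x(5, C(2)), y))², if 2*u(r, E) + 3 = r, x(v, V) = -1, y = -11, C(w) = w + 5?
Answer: 151321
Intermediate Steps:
C(w) = 5 + w
u(r, E) = -3/2 + r/2
(391 + u(x(5, C(2)), y))² = (391 + (-3/2 + (½)*(-1)))² = (391 + (-3/2 - ½))² = (391 - 2)² = 389² = 151321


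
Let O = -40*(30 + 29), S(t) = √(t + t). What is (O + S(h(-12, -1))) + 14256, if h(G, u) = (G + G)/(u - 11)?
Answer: 11898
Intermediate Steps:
h(G, u) = 2*G/(-11 + u) (h(G, u) = (2*G)/(-11 + u) = 2*G/(-11 + u))
S(t) = √2*√t (S(t) = √(2*t) = √2*√t)
O = -2360 (O = -40*59 = -2360)
(O + S(h(-12, -1))) + 14256 = (-2360 + √2*√(2*(-12)/(-11 - 1))) + 14256 = (-2360 + √2*√(2*(-12)/(-12))) + 14256 = (-2360 + √2*√(2*(-12)*(-1/12))) + 14256 = (-2360 + √2*√2) + 14256 = (-2360 + 2) + 14256 = -2358 + 14256 = 11898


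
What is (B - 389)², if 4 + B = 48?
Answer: 119025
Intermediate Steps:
B = 44 (B = -4 + 48 = 44)
(B - 389)² = (44 - 389)² = (-345)² = 119025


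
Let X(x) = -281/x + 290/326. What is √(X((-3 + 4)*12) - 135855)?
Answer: I*√129964680627/978 ≈ 368.62*I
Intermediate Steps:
X(x) = 145/163 - 281/x (X(x) = -281/x + 290*(1/326) = -281/x + 145/163 = 145/163 - 281/x)
√(X((-3 + 4)*12) - 135855) = √((145/163 - 281*1/(12*(-3 + 4))) - 135855) = √((145/163 - 281/(1*12)) - 135855) = √((145/163 - 281/12) - 135855) = √(-44063/1956 - 135855) = √(-265776443/1956) = I*√129964680627/978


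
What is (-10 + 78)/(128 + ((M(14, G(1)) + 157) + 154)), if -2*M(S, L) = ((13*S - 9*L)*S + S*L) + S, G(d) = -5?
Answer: -2/33 ≈ -0.060606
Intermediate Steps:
M(S, L) = -S/2 - L*S/2 - S*(-9*L + 13*S)/2 (M(S, L) = -(((13*S - 9*L)*S + S*L) + S)/2 = -(((-9*L + 13*S)*S + L*S) + S)/2 = -((S*(-9*L + 13*S) + L*S) + S)/2 = -((L*S + S*(-9*L + 13*S)) + S)/2 = -(S + L*S + S*(-9*L + 13*S))/2 = -S/2 - L*S/2 - S*(-9*L + 13*S)/2)
(-10 + 78)/(128 + ((M(14, G(1)) + 157) + 154)) = (-10 + 78)/(128 + (((½)*14*(-1 - 13*14 + 8*(-5)) + 157) + 154)) = 68/(128 + (((½)*14*(-1 - 182 - 40) + 157) + 154)) = 68/(128 + (((½)*14*(-223) + 157) + 154)) = 68/(128 + ((-1561 + 157) + 154)) = 68/(128 + (-1404 + 154)) = 68/(128 - 1250) = 68/(-1122) = 68*(-1/1122) = -2/33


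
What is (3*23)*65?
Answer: 4485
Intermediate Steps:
(3*23)*65 = 69*65 = 4485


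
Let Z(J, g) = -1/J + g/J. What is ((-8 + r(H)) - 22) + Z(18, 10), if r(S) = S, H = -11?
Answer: -81/2 ≈ -40.500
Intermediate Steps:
((-8 + r(H)) - 22) + Z(18, 10) = ((-8 - 11) - 22) + (-1 + 10)/18 = (-19 - 22) + (1/18)*9 = -41 + ½ = -81/2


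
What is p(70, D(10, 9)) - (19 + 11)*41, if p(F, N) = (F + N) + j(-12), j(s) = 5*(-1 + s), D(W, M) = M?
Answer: -1216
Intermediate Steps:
j(s) = -5 + 5*s
p(F, N) = -65 + F + N (p(F, N) = (F + N) + (-5 + 5*(-12)) = (F + N) + (-5 - 60) = (F + N) - 65 = -65 + F + N)
p(70, D(10, 9)) - (19 + 11)*41 = (-65 + 70 + 9) - (19 + 11)*41 = 14 - 30*41 = 14 - 1*1230 = 14 - 1230 = -1216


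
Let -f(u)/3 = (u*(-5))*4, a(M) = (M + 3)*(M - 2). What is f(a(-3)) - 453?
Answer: -453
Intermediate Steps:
a(M) = (-2 + M)*(3 + M) (a(M) = (3 + M)*(-2 + M) = (-2 + M)*(3 + M))
f(u) = 60*u (f(u) = -3*u*(-5)*4 = -3*(-5*u)*4 = -(-60)*u = 60*u)
f(a(-3)) - 453 = 60*(-6 - 3 + (-3)²) - 453 = 60*(-6 - 3 + 9) - 453 = 60*0 - 453 = 0 - 453 = -453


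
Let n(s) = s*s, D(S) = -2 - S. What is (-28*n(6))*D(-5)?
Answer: -3024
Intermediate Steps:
n(s) = s²
(-28*n(6))*D(-5) = (-28*6²)*(-2 - 1*(-5)) = (-28*36)*(-2 + 5) = -1008*3 = -3024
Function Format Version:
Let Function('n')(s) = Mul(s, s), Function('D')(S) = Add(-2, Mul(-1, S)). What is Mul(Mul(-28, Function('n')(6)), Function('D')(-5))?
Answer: -3024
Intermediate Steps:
Function('n')(s) = Pow(s, 2)
Mul(Mul(-28, Function('n')(6)), Function('D')(-5)) = Mul(Mul(-28, Pow(6, 2)), Add(-2, Mul(-1, -5))) = Mul(Mul(-28, 36), Add(-2, 5)) = Mul(-1008, 3) = -3024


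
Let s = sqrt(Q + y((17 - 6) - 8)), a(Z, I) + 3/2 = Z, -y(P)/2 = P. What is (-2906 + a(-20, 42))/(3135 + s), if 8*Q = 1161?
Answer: -24473900/26208229 + 5855*sqrt(2226)/78624687 ≈ -0.93031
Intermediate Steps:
y(P) = -2*P
Q = 1161/8 (Q = (1/8)*1161 = 1161/8 ≈ 145.13)
a(Z, I) = -3/2 + Z
s = sqrt(2226)/4 (s = sqrt(1161/8 - 2*((17 - 6) - 8)) = sqrt(1161/8 - 2*(11 - 8)) = sqrt(1161/8 - 2*3) = sqrt(1161/8 - 6) = sqrt(1113/8) = sqrt(2226)/4 ≈ 11.795)
(-2906 + a(-20, 42))/(3135 + s) = (-2906 + (-3/2 - 20))/(3135 + sqrt(2226)/4) = (-2906 - 43/2)/(3135 + sqrt(2226)/4) = -5855/(2*(3135 + sqrt(2226)/4))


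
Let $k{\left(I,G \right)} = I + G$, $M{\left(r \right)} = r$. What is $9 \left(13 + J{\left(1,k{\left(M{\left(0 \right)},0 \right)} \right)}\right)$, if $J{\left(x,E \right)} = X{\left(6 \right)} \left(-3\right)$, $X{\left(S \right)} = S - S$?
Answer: $117$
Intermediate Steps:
$k{\left(I,G \right)} = G + I$
$X{\left(S \right)} = 0$
$J{\left(x,E \right)} = 0$ ($J{\left(x,E \right)} = 0 \left(-3\right) = 0$)
$9 \left(13 + J{\left(1,k{\left(M{\left(0 \right)},0 \right)} \right)}\right) = 9 \left(13 + 0\right) = 9 \cdot 13 = 117$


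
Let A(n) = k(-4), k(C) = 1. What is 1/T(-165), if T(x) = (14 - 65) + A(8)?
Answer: -1/50 ≈ -0.020000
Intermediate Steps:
A(n) = 1
T(x) = -50 (T(x) = (14 - 65) + 1 = -51 + 1 = -50)
1/T(-165) = 1/(-50) = -1/50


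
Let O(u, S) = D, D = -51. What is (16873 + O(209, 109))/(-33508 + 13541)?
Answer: -16822/19967 ≈ -0.84249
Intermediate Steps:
O(u, S) = -51
(16873 + O(209, 109))/(-33508 + 13541) = (16873 - 51)/(-33508 + 13541) = 16822/(-19967) = 16822*(-1/19967) = -16822/19967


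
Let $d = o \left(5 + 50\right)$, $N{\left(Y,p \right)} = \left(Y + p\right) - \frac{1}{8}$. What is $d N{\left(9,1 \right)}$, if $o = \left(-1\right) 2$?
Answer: $- \frac{4345}{4} \approx -1086.3$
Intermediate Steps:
$o = -2$
$N{\left(Y,p \right)} = - \frac{1}{8} + Y + p$ ($N{\left(Y,p \right)} = \left(Y + p\right) - \frac{1}{8} = - \frac{1}{8} + Y + p$)
$d = -110$ ($d = - 2 \left(5 + 50\right) = \left(-2\right) 55 = -110$)
$d N{\left(9,1 \right)} = - 110 \left(- \frac{1}{8} + 9 + 1\right) = \left(-110\right) \frac{79}{8} = - \frac{4345}{4}$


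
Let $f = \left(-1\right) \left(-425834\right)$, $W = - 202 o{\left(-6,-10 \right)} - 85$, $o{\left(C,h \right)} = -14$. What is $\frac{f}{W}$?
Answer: $\frac{425834}{2743} \approx 155.24$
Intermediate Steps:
$W = 2743$ ($W = \left(-202\right) \left(-14\right) - 85 = 2828 - 85 = 2743$)
$f = 425834$
$\frac{f}{W} = \frac{425834}{2743}$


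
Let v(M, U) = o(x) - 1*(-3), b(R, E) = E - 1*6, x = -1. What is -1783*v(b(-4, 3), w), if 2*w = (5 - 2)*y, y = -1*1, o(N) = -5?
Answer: 3566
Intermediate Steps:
b(R, E) = -6 + E (b(R, E) = E - 6 = -6 + E)
y = -1
w = -3/2 (w = ((5 - 2)*(-1))/2 = (3*(-1))/2 = (½)*(-3) = -3/2 ≈ -1.5000)
v(M, U) = -2 (v(M, U) = -5 - 1*(-3) = -5 + 3 = -2)
-1783*v(b(-4, 3), w) = -1783*(-2) = 3566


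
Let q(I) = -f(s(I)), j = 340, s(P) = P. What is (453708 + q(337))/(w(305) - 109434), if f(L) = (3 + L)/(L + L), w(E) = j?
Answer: -76449713/18382339 ≈ -4.1589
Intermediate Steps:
w(E) = 340
f(L) = (3 + L)/(2*L) (f(L) = (3 + L)/((2*L)) = (3 + L)*(1/(2*L)) = (3 + L)/(2*L))
q(I) = -(3 + I)/(2*I)
(453708 + q(337))/(w(305) - 109434) = (453708 + (½)*(-3 - 1*337)/337)/(340 - 109434) = (453708 + (½)*(1/337)*(-3 - 337))/(-109094) = (453708 + (½)*(1/337)*(-340))*(-1/109094) = (453708 - 170/337)*(-1/109094) = (152899426/337)*(-1/109094) = -76449713/18382339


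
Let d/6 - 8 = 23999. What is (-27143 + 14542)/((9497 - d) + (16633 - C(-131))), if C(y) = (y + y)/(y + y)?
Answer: 12601/117913 ≈ 0.10687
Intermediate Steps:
d = 144042 (d = 48 + 6*23999 = 48 + 143994 = 144042)
C(y) = 1 (C(y) = (2*y)/((2*y)) = (2*y)*(1/(2*y)) = 1)
(-27143 + 14542)/((9497 - d) + (16633 - C(-131))) = (-27143 + 14542)/((9497 - 1*144042) + (16633 - 1*1)) = -12601/((9497 - 144042) + (16633 - 1)) = -12601/(-134545 + 16632) = -12601/(-117913) = -12601*(-1/117913) = 12601/117913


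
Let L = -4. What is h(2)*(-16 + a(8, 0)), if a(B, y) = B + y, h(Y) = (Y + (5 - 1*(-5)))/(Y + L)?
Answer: 48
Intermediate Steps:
h(Y) = (10 + Y)/(-4 + Y) (h(Y) = (Y + (5 - 1*(-5)))/(Y - 4) = (Y + (5 + 5))/(-4 + Y) = (Y + 10)/(-4 + Y) = (10 + Y)/(-4 + Y))
h(2)*(-16 + a(8, 0)) = ((10 + 2)/(-4 + 2))*(-16 + (8 + 0)) = (12/(-2))*(-16 + 8) = -½*12*(-8) = -6*(-8) = 48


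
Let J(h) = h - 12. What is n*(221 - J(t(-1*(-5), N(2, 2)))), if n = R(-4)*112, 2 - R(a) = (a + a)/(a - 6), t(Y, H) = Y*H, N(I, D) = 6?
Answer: 136416/5 ≈ 27283.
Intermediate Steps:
t(Y, H) = H*Y
R(a) = 2 - 2*a/(-6 + a) (R(a) = 2 - (a + a)/(a - 6) = 2 - 2*a/(-6 + a))
J(h) = -12 + h
n = 672/5 (n = -12/(-6 - 4)*112 = -12/(-10)*112 = -12*(-⅒)*112 = (6/5)*112 = 672/5 ≈ 134.40)
n*(221 - J(t(-1*(-5), N(2, 2)))) = 672*(221 - (-12 + 6*(-1*(-5))))/5 = 672*(221 - (-12 + 6*5))/5 = 672*(221 - (-12 + 30))/5 = 672*(221 - 1*18)/5 = 672*(221 - 18)/5 = (672/5)*203 = 136416/5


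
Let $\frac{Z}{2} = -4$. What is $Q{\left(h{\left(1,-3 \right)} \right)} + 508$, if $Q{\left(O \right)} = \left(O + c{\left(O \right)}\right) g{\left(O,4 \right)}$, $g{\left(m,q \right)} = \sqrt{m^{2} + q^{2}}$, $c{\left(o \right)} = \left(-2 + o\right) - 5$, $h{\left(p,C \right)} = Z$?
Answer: $508 - 92 \sqrt{5} \approx 302.28$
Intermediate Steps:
$Z = -8$ ($Z = 2 \left(-4\right) = -8$)
$h{\left(p,C \right)} = -8$
$c{\left(o \right)} = -7 + o$
$Q{\left(O \right)} = \sqrt{16 + O^{2}} \left(-7 + 2 O\right)$ ($Q{\left(O \right)} = \left(O + \left(-7 + O\right)\right) \sqrt{O^{2} + 4^{2}} = \left(-7 + 2 O\right) \sqrt{O^{2} + 16} = \left(-7 + 2 O\right) \sqrt{16 + O^{2}} = \sqrt{16 + O^{2}} \left(-7 + 2 O\right)$)
$Q{\left(h{\left(1,-3 \right)} \right)} + 508 = \sqrt{16 + \left(-8\right)^{2}} \left(-7 + 2 \left(-8\right)\right) + 508 = \sqrt{16 + 64} \left(-7 - 16\right) + 508 = \sqrt{80} \left(-23\right) + 508 = 4 \sqrt{5} \left(-23\right) + 508 = - 92 \sqrt{5} + 508 = 508 - 92 \sqrt{5}$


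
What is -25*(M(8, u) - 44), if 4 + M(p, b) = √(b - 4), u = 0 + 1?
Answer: 1200 - 25*I*√3 ≈ 1200.0 - 43.301*I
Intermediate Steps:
u = 1
M(p, b) = -4 + √(-4 + b) (M(p, b) = -4 + √(b - 4) = -4 + √(-4 + b))
-25*(M(8, u) - 44) = -25*((-4 + √(-4 + 1)) - 44) = -25*((-4 + √(-3)) - 44) = -25*((-4 + I*√3) - 44) = -25*(-48 + I*√3) = 1200 - 25*I*√3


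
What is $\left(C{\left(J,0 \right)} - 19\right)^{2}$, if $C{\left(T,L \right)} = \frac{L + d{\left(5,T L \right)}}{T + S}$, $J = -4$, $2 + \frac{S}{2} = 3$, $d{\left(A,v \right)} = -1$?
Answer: $\frac{1369}{4} \approx 342.25$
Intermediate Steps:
$S = 2$ ($S = -4 + 2 \cdot 3 = -4 + 6 = 2$)
$C{\left(T,L \right)} = \frac{-1 + L}{2 + T}$ ($C{\left(T,L \right)} = \frac{L - 1}{T + 2} = \frac{-1 + L}{2 + T}$)
$\left(C{\left(J,0 \right)} - 19\right)^{2} = \left(\frac{-1 + 0}{2 - 4} - 19\right)^{2} = \left(\frac{1}{-2} \left(-1\right) - 19\right)^{2} = \left(\left(- \frac{1}{2}\right) \left(-1\right) - 19\right)^{2} = \left(\frac{1}{2} - 19\right)^{2} = \left(- \frac{37}{2}\right)^{2} = \frac{1369}{4}$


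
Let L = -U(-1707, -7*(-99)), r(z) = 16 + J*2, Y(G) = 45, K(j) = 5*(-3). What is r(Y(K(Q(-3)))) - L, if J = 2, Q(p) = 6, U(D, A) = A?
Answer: 713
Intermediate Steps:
K(j) = -15
r(z) = 20 (r(z) = 16 + 2*2 = 16 + 4 = 20)
L = -693 (L = -(-7)*(-99) = -1*693 = -693)
r(Y(K(Q(-3)))) - L = 20 - 1*(-693) = 20 + 693 = 713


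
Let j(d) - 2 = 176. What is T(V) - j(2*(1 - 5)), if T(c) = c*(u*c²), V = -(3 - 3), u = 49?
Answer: -178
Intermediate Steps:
j(d) = 178 (j(d) = 2 + 176 = 178)
V = 0 (V = -1*0 = 0)
T(c) = 49*c³ (T(c) = c*(49*c²) = 49*c³)
T(V) - j(2*(1 - 5)) = 49*0³ - 1*178 = 49*0 - 178 = 0 - 178 = -178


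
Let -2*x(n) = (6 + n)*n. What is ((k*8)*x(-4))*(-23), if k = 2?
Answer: -1472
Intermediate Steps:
x(n) = -n*(6 + n)/2 (x(n) = -(6 + n)*n/2 = -n*(6 + n)/2)
((k*8)*x(-4))*(-23) = ((2*8)*(-1/2*(-4)*(6 - 4)))*(-23) = (16*(-1/2*(-4)*2))*(-23) = (16*4)*(-23) = 64*(-23) = -1472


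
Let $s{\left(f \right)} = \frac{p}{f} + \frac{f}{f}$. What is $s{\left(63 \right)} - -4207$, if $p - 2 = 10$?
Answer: $\frac{88372}{21} \approx 4208.2$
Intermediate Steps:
$p = 12$ ($p = 2 + 10 = 12$)
$s{\left(f \right)} = 1 + \frac{12}{f}$ ($s{\left(f \right)} = \frac{12}{f} + \frac{f}{f} = \frac{12}{f} + 1 = 1 + \frac{12}{f}$)
$s{\left(63 \right)} - -4207 = \frac{12 + 63}{63} - -4207 = \frac{1}{63} \cdot 75 + 4207 = \frac{25}{21} + 4207 = \frac{88372}{21}$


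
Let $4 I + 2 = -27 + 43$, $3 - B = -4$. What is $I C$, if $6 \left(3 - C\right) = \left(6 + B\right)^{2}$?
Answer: $- \frac{1057}{12} \approx -88.083$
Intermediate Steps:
$B = 7$ ($B = 3 - -4 = 3 + 4 = 7$)
$C = - \frac{151}{6}$ ($C = 3 - \frac{\left(6 + 7\right)^{2}}{6} = 3 - \frac{13^{2}}{6} = 3 - \frac{169}{6} = - \frac{151}{6} \approx -25.167$)
$I = \frac{7}{2}$ ($I = - \frac{1}{2} + \frac{-27 + 43}{4} = - \frac{1}{2} + \frac{1}{4} \cdot 16 = - \frac{1}{2} + 4 = \frac{7}{2} \approx 3.5$)
$I C = \frac{7}{2} \left(- \frac{151}{6}\right) = - \frac{1057}{12}$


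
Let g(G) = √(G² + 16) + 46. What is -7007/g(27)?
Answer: -322322/1371 + 7007*√745/1371 ≈ -95.600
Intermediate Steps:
g(G) = 46 + √(16 + G²) (g(G) = √(16 + G²) + 46 = 46 + √(16 + G²))
-7007/g(27) = -7007/(46 + √(16 + 27²)) = -7007/(46 + √(16 + 729)) = -7007/(46 + √745)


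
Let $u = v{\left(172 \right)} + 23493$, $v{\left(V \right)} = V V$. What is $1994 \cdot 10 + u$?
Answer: $73017$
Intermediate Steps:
$v{\left(V \right)} = V^{2}$
$u = 53077$ ($u = 172^{2} + 23493 = 29584 + 23493 = 53077$)
$1994 \cdot 10 + u = 1994 \cdot 10 + 53077 = 19940 + 53077 = 73017$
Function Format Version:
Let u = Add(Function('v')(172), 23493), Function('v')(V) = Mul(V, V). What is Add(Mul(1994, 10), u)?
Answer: 73017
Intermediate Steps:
Function('v')(V) = Pow(V, 2)
u = 53077 (u = Add(Pow(172, 2), 23493) = Add(29584, 23493) = 53077)
Add(Mul(1994, 10), u) = Add(Mul(1994, 10), 53077) = Add(19940, 53077) = 73017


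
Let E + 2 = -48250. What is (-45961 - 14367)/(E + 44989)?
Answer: 60328/3263 ≈ 18.488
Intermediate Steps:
E = -48252 (E = -2 - 48250 = -48252)
(-45961 - 14367)/(E + 44989) = (-45961 - 14367)/(-48252 + 44989) = -60328/(-3263) = -60328*(-1/3263) = 60328/3263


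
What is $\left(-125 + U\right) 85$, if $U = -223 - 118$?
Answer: $-39610$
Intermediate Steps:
$U = -341$
$\left(-125 + U\right) 85 = \left(-125 - 341\right) 85 = \left(-466\right) 85 = -39610$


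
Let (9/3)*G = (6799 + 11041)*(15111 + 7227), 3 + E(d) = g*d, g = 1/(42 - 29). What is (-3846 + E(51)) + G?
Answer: 1726826334/13 ≈ 1.3283e+8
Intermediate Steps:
g = 1/13 ≈ 0.076923
E(d) = -3 + d/13
G = 132836640 (G = ((6799 + 11041)*(15111 + 7227))/3 = (17840*22338)/3 = (⅓)*398509920 = 132836640)
(-3846 + E(51)) + G = (-3846 + (-3 + (1/13)*51)) + 132836640 = (-3846 + (-3 + 51/13)) + 132836640 = (-3846 + 12/13) + 132836640 = -49986/13 + 132836640 = 1726826334/13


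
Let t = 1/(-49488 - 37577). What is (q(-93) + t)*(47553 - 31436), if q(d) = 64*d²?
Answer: 776736442009163/87065 ≈ 8.9213e+9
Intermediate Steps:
t = -1/87065 (t = 1/(-87065) = -1/87065 ≈ -1.1486e-5)
(q(-93) + t)*(47553 - 31436) = (64*(-93)² - 1/87065)*(47553 - 31436) = (64*8649 - 1/87065)*16117 = (553536 - 1/87065)*16117 = (48193611839/87065)*16117 = 776736442009163/87065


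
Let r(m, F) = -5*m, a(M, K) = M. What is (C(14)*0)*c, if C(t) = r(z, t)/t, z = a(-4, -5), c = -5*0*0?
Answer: 0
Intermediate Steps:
c = 0 (c = 0*0 = 0)
z = -4
C(t) = 20/t (C(t) = (-5*(-4))/t = 20/t)
(C(14)*0)*c = ((20/14)*0)*0 = ((20*(1/14))*0)*0 = ((10/7)*0)*0 = 0*0 = 0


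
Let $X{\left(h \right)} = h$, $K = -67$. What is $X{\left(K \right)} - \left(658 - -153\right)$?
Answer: $-878$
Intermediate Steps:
$X{\left(K \right)} - \left(658 - -153\right) = -67 - \left(658 - -153\right) = -67 - \left(658 + 153\right) = -67 - 811 = -878$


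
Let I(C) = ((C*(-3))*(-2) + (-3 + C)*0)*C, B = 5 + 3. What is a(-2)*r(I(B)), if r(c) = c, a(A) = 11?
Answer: 4224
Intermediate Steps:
B = 8
I(C) = 6*C² (I(C) = (-3*C*(-2) + 0)*C = (6*C + 0)*C = (6*C)*C = 6*C²)
a(-2)*r(I(B)) = 11*(6*8²) = 11*(6*64) = 11*384 = 4224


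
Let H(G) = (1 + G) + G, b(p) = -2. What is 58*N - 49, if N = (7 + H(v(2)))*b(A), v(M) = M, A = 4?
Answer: -1441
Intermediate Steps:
H(G) = 1 + 2*G
N = -24 (N = (7 + (1 + 2*2))*(-2) = (7 + (1 + 4))*(-2) = (7 + 5)*(-2) = 12*(-2) = -24)
58*N - 49 = 58*(-24) - 49 = -1392 - 49 = -1441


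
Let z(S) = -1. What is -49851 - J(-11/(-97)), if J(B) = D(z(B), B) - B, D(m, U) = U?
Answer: -49851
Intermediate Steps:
J(B) = 0 (J(B) = B - B = 0)
-49851 - J(-11/(-97)) = -49851 - 1*0 = -49851 + 0 = -49851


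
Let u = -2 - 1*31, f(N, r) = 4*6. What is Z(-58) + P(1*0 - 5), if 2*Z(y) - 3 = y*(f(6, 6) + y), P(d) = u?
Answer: 1909/2 ≈ 954.50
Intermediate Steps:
f(N, r) = 24
u = -33 (u = -2 - 31 = -33)
P(d) = -33
Z(y) = 3/2 + y*(24 + y)/2 (Z(y) = 3/2 + (y*(24 + y))/2 = 3/2 + y*(24 + y)/2)
Z(-58) + P(1*0 - 5) = (3/2 + (1/2)*(-58)**2 + 12*(-58)) - 33 = (3/2 + (1/2)*3364 - 696) - 33 = (3/2 + 1682 - 696) - 33 = 1975/2 - 33 = 1909/2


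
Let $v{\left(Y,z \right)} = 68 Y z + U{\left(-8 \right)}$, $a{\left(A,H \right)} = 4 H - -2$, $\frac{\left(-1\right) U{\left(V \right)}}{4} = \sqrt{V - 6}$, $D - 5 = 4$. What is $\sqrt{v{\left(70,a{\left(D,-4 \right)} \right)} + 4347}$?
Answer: $\sqrt{-62293 - 4 i \sqrt{14}} \approx 0.03 - 249.59 i$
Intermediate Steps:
$D = 9$ ($D = 5 + 4 = 9$)
$U{\left(V \right)} = - 4 \sqrt{-6 + V}$ ($U{\left(V \right)} = - 4 \sqrt{V - 6} = - 4 \sqrt{-6 + V}$)
$a{\left(A,H \right)} = 2 + 4 H$ ($a{\left(A,H \right)} = 4 H + \left(-2 + 4\right) = 4 H + 2 = 2 + 4 H$)
$v{\left(Y,z \right)} = - 4 i \sqrt{14} + 68 Y z$ ($v{\left(Y,z \right)} = 68 Y z - 4 \sqrt{-6 - 8} = 68 Y z - 4 \sqrt{-14} = 68 Y z - 4 i \sqrt{14} = - 4 i \sqrt{14} + 68 Y z$)
$\sqrt{v{\left(70,a{\left(D,-4 \right)} \right)} + 4347} = \sqrt{\left(- 4 i \sqrt{14} + 68 \cdot 70 \left(2 + 4 \left(-4\right)\right)\right) + 4347} = \sqrt{\left(- 4 i \sqrt{14} + 68 \cdot 70 \left(2 - 16\right)\right) + 4347} = \sqrt{\left(- 4 i \sqrt{14} + 68 \cdot 70 \left(-14\right)\right) + 4347} = \sqrt{\left(- 4 i \sqrt{14} - 66640\right) + 4347} = \sqrt{\left(-66640 - 4 i \sqrt{14}\right) + 4347} = \sqrt{-62293 - 4 i \sqrt{14}}$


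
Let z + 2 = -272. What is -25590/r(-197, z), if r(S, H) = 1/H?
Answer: 7011660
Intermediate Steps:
z = -274 (z = -2 - 272 = -274)
-25590/r(-197, z) = -25590/(1/(-274)) = -25590/(-1/274) = -25590*(-274) = 7011660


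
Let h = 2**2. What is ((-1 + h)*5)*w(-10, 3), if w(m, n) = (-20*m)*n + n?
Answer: 9045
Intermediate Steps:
h = 4
w(m, n) = n - 20*m*n (w(m, n) = -20*m*n + n = n - 20*m*n)
((-1 + h)*5)*w(-10, 3) = ((-1 + 4)*5)*(3*(1 - 20*(-10))) = (3*5)*(3*(1 + 200)) = 15*(3*201) = 15*603 = 9045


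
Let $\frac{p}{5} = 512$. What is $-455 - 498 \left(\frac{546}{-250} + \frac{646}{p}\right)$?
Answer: $\frac{8111437}{16000} \approx 506.96$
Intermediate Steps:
$p = 2560$ ($p = 5 \cdot 512 = 2560$)
$-455 - 498 \left(\frac{546}{-250} + \frac{646}{p}\right) = -455 - 498 \left(\frac{546}{-250} + \frac{646}{2560}\right) = -455 - 498 \left(546 \left(- \frac{1}{250}\right) + 646 \cdot \frac{1}{2560}\right) = -455 - 498 \left(- \frac{273}{125} + \frac{323}{1280}\right) = -455 - - \frac{15391437}{16000} = -455 + \frac{15391437}{16000} = \frac{8111437}{16000}$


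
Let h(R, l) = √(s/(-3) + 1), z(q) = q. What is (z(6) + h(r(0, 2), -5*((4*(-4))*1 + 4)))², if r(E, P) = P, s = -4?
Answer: (18 + √21)²/9 ≈ 56.664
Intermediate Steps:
h(R, l) = √21/3 (h(R, l) = √(-4/(-3) + 1) = √(-4*(-⅓) + 1) = √(4/3 + 1) = √(7/3) = √21/3)
(z(6) + h(r(0, 2), -5*((4*(-4))*1 + 4)))² = (6 + √21/3)²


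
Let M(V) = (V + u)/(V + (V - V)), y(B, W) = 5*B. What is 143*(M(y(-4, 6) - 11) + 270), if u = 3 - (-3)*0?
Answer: 1200914/31 ≈ 38739.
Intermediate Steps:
u = 3 (u = 3 - 1*0 = 3 + 0 = 3)
M(V) = (3 + V)/V (M(V) = (V + 3)/(V + (V - V)) = (3 + V)/(V + 0) = (3 + V)/V)
143*(M(y(-4, 6) - 11) + 270) = 143*((3 + (5*(-4) - 11))/(5*(-4) - 11) + 270) = 143*((3 + (-20 - 11))/(-20 - 11) + 270) = 143*((3 - 31)/(-31) + 270) = 143*(-1/31*(-28) + 270) = 143*(28/31 + 270) = 143*(8398/31) = 1200914/31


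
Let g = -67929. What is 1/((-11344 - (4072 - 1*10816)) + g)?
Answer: -1/72529 ≈ -1.3788e-5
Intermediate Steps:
1/((-11344 - (4072 - 1*10816)) + g) = 1/((-11344 - (4072 - 1*10816)) - 67929) = 1/((-11344 - (4072 - 10816)) - 67929) = 1/((-11344 - 1*(-6744)) - 67929) = 1/((-11344 + 6744) - 67929) = 1/(-4600 - 67929) = 1/(-72529) = -1/72529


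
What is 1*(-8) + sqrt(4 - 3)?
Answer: -7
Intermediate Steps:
1*(-8) + sqrt(4 - 3) = -8 + sqrt(1) = -8 + 1 = -7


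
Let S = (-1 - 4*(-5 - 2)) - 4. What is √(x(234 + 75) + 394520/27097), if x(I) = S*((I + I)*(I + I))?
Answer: 2*√671576943077/553 ≈ 2963.8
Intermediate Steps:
S = 23 (S = (-1 - 4*(-7)) - 4 = (-1 + 28) - 4 = 27 - 4 = 23)
x(I) = 92*I² (x(I) = 23*((I + I)*(I + I)) = 23*((2*I)*(2*I)) = 23*(4*I²) = 92*I²)
√(x(234 + 75) + 394520/27097) = √(92*(234 + 75)² + 394520/27097) = √(92*309² + 394520*(1/27097)) = √(92*95481 + 56360/3871) = √(8784252 + 56360/3871) = √(34003895852/3871) = 2*√671576943077/553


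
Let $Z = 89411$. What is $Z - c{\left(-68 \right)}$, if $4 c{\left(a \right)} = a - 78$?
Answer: $\frac{178895}{2} \approx 89448.0$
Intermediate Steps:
$c{\left(a \right)} = - \frac{39}{2} + \frac{a}{4}$ ($c{\left(a \right)} = \frac{a - 78}{4} = \frac{-78 + a}{4} = - \frac{39}{2} + \frac{a}{4}$)
$Z - c{\left(-68 \right)} = 89411 - \left(- \frac{39}{2} + \frac{1}{4} \left(-68\right)\right) = 89411 - \left(- \frac{39}{2} - 17\right) = 89411 - - \frac{73}{2} = 89411 + \frac{73}{2} = \frac{178895}{2}$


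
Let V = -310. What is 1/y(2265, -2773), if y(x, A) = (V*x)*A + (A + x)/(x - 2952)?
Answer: 687/1337631560158 ≈ 5.1359e-10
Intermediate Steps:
y(x, A) = (A + x)/(-2952 + x) - 310*A*x (y(x, A) = (-310*x)*A + (A + x)/(x - 2952) = -310*A*x + (A + x)/(-2952 + x) = (A + x)/(-2952 + x) - 310*A*x)
1/y(2265, -2773) = 1/((-2773 + 2265 - 310*(-2773)*2265² + 915120*(-2773)*2265)/(-2952 + 2265)) = 1/((-2773 + 2265 - 310*(-2773)*5130225 - 5747726876400)/(-687)) = 1/(-(-2773 + 2265 + 4410095316750 - 5747726876400)/687) = 1/(-1/687*(-1337631560158)) = 1/(1337631560158/687) = 687/1337631560158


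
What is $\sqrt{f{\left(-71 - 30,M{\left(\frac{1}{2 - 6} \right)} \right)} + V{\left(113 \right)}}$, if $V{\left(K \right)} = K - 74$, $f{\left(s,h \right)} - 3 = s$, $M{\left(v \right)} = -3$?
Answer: $i \sqrt{59} \approx 7.6811 i$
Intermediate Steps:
$f{\left(s,h \right)} = 3 + s$
$V{\left(K \right)} = -74 + K$
$\sqrt{f{\left(-71 - 30,M{\left(\frac{1}{2 - 6} \right)} \right)} + V{\left(113 \right)}} = \sqrt{\left(3 - 101\right) + \left(-74 + 113\right)} = \sqrt{\left(3 - 101\right) + 39} = \sqrt{-98 + 39} = \sqrt{-59} = i \sqrt{59}$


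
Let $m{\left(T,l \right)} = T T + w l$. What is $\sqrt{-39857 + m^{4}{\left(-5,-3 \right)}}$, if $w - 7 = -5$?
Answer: $4 \sqrt{5654} \approx 300.77$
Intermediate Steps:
$w = 2$ ($w = 7 - 5 = 2$)
$m{\left(T,l \right)} = T^{2} + 2 l$ ($m{\left(T,l \right)} = T T + 2 l = T^{2} + 2 l$)
$\sqrt{-39857 + m^{4}{\left(-5,-3 \right)}} = \sqrt{-39857 + \left(\left(-5\right)^{2} + 2 \left(-3\right)\right)^{4}} = \sqrt{-39857 + \left(25 - 6\right)^{4}} = \sqrt{-39857 + 19^{4}} = \sqrt{-39857 + 130321} = \sqrt{90464} = 4 \sqrt{5654}$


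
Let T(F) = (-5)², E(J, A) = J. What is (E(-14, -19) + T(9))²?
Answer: 121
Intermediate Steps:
T(F) = 25
(E(-14, -19) + T(9))² = (-14 + 25)² = 11² = 121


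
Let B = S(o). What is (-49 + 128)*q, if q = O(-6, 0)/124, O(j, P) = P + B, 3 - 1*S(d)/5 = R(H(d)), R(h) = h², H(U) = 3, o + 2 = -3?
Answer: -1185/62 ≈ -19.113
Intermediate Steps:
o = -5 (o = -2 - 3 = -5)
S(d) = -30 (S(d) = 15 - 5*3² = 15 - 5*9 = 15 - 45 = -30)
B = -30
O(j, P) = -30 + P (O(j, P) = P - 30 = -30 + P)
q = -15/62 (q = (-30 + 0)/124 = -30*1/124 = -15/62 ≈ -0.24194)
(-49 + 128)*q = (-49 + 128)*(-15/62) = 79*(-15/62) = -1185/62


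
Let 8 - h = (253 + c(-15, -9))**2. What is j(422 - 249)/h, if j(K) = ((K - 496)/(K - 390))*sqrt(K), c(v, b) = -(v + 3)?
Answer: -323*sqrt(173)/15237089 ≈ -0.00027882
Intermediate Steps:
c(v, b) = -3 - v (c(v, b) = -(3 + v) = -3 - v)
h = -70217 (h = 8 - (253 + (-3 - 1*(-15)))**2 = 8 - (253 + (-3 + 15))**2 = 8 - (253 + 12)**2 = 8 - 1*265**2 = 8 - 1*70225 = 8 - 70225 = -70217)
j(K) = sqrt(K)*(-496 + K)/(-390 + K) (j(K) = ((-496 + K)/(-390 + K))*sqrt(K) = sqrt(K)*(-496 + K)/(-390 + K))
j(422 - 249)/h = (sqrt(422 - 249)*(-496 + (422 - 249))/(-390 + (422 - 249)))/(-70217) = (sqrt(173)*(-496 + 173)/(-390 + 173))*(-1/70217) = (sqrt(173)*(-323)/(-217))*(-1/70217) = (sqrt(173)*(-1/217)*(-323))*(-1/70217) = (323*sqrt(173)/217)*(-1/70217) = -323*sqrt(173)/15237089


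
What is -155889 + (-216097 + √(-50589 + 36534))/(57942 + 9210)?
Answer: -10468474225/67152 + I*√14055/67152 ≈ -1.5589e+5 + 0.0017655*I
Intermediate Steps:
-155889 + (-216097 + √(-50589 + 36534))/(57942 + 9210) = -155889 + (-216097 + √(-14055))/67152 = -155889 + (-216097 + I*√14055)*(1/67152) = -155889 + (-216097/67152 + I*√14055/67152) = -10468474225/67152 + I*√14055/67152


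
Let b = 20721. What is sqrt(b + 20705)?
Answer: sqrt(41426) ≈ 203.53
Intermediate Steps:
sqrt(b + 20705) = sqrt(20721 + 20705) = sqrt(41426)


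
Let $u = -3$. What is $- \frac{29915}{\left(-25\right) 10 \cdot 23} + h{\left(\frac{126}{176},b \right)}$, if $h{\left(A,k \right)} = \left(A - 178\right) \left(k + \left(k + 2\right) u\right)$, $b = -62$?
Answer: $- \frac{529132299}{25300} \approx -20914.0$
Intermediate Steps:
$h{\left(A,k \right)} = \left(-178 + A\right) \left(-6 - 2 k\right)$ ($h{\left(A,k \right)} = \left(A - 178\right) \left(k + \left(k + 2\right) \left(-3\right)\right) = \left(-178 + A\right) \left(k + \left(2 + k\right) \left(-3\right)\right) = \left(-178 + A\right) \left(k - \left(6 + 3 k\right)\right) = \left(-178 + A\right) \left(-6 - 2 k\right)$)
$- \frac{29915}{\left(-25\right) 10 \cdot 23} + h{\left(\frac{126}{176},b \right)} = - \frac{29915}{\left(-25\right) 10 \cdot 23} + \left(1068 - 6 \cdot \frac{126}{176} + 356 \left(-62\right) - 2 \cdot \frac{126}{176} \left(-62\right)\right) = - \frac{29915}{\left(-250\right) 23} - \left(21004 + 2 \cdot 126 \cdot \frac{1}{176} \left(-62\right) + 6 \cdot 126 \cdot \frac{1}{176}\right) = - \frac{29915}{-5750} - \left(\frac{924365}{44} - \frac{1953}{22}\right) = \left(-29915\right) \left(- \frac{1}{5750}\right) + \left(1068 - \frac{189}{44} - 22072 + \frac{1953}{22}\right) = \frac{5983}{1150} - \frac{920459}{44} = - \frac{529132299}{25300}$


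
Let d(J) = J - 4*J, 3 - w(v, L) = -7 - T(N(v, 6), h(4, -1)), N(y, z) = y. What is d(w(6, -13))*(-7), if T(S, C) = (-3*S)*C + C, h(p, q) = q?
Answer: 567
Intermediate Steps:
T(S, C) = C - 3*C*S (T(S, C) = -3*C*S + C = C - 3*C*S)
w(v, L) = 9 + 3*v (w(v, L) = 3 - (-7 - (-1)*(1 - 3*v)) = 3 - (-7 - (-1 + 3*v)) = 3 - (-7 + (1 - 3*v)) = 3 - (-6 - 3*v) = 3 + (6 + 3*v) = 9 + 3*v)
d(J) = -3*J
d(w(6, -13))*(-7) = -3*(9 + 3*6)*(-7) = -3*(9 + 18)*(-7) = -3*27*(-7) = -81*(-7) = 567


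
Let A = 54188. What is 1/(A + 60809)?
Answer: 1/114997 ≈ 8.6959e-6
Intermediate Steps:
1/(A + 60809) = 1/(54188 + 60809) = 1/114997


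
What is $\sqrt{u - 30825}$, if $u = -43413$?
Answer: $i \sqrt{74238} \approx 272.47 i$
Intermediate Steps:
$\sqrt{u - 30825} = \sqrt{-43413 - 30825} = \sqrt{-74238} = i \sqrt{74238}$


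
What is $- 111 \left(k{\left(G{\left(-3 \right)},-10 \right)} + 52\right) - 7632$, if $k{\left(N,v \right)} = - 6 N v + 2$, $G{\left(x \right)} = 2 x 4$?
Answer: $146214$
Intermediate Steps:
$G{\left(x \right)} = 8 x$
$k{\left(N,v \right)} = 2 - 6 N v$ ($k{\left(N,v \right)} = - 6 N v + 2 = 2 - 6 N v$)
$- 111 \left(k{\left(G{\left(-3 \right)},-10 \right)} + 52\right) - 7632 = - 111 \left(\left(2 - 6 \cdot 8 \left(-3\right) \left(-10\right)\right) + 52\right) - 7632 = - 111 \left(\left(2 - \left(-144\right) \left(-10\right)\right) + 52\right) - 7632 = - 111 \left(\left(2 - 1440\right) + 52\right) - 7632 = - 111 \left(-1438 + 52\right) - 7632 = \left(-111\right) \left(-1386\right) - 7632 = 153846 - 7632 = 146214$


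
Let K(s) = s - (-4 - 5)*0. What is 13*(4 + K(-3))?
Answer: 13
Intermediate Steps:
K(s) = s (K(s) = s - (-9)*0 = s - 1*0 = s + 0 = s)
13*(4 + K(-3)) = 13*(4 - 3) = 13*1 = 13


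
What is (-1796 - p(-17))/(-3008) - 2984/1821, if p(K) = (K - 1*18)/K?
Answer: -96927317/93118656 ≈ -1.0409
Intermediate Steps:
p(K) = (-18 + K)/K (p(K) = (K - 18)/K = (-18 + K)/K)
(-1796 - p(-17))/(-3008) - 2984/1821 = (-1796 - (-18 - 17)/(-17))/(-3008) - 2984/1821 = (-1796 - (-1)*(-35)/17)*(-1/3008) - 2984*1/1821 = (-1796 - 1*35/17)*(-1/3008) - 2984/1821 = (-1796 - 35/17)*(-1/3008) - 2984/1821 = -30567/17*(-1/3008) - 2984/1821 = 30567/51136 - 2984/1821 = -96927317/93118656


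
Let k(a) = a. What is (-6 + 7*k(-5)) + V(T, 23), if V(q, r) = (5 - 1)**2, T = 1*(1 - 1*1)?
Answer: -25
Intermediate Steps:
T = 0 (T = 1*(1 - 1) = 1*0 = 0)
V(q, r) = 16 (V(q, r) = 4**2 = 16)
(-6 + 7*k(-5)) + V(T, 23) = (-6 + 7*(-5)) + 16 = (-6 - 35) + 16 = -41 + 16 = -25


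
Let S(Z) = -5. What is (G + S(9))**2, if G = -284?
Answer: 83521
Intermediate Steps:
(G + S(9))**2 = (-284 - 5)**2 = (-289)**2 = 83521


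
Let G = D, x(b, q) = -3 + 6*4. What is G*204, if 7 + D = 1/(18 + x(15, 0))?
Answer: -18496/13 ≈ -1422.8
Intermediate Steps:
x(b, q) = 21 (x(b, q) = -3 + 24 = 21)
D = -272/39 (D = -7 + 1/(18 + 21) = -7 + 1/39 = -272/39 ≈ -6.9744)
G = -272/39 ≈ -6.9744
G*204 = -272/39*204 = -18496/13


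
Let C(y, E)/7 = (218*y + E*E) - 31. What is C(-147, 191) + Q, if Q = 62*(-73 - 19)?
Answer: 25124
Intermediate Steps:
Q = -5704 (Q = 62*(-92) = -5704)
C(y, E) = -217 + 7*E² + 1526*y (C(y, E) = 7*((218*y + E*E) - 31) = 7*((218*y + E²) - 31) = 7*((E² + 218*y) - 31) = 7*(-31 + E² + 218*y) = -217 + 7*E² + 1526*y)
C(-147, 191) + Q = (-217 + 7*191² + 1526*(-147)) - 5704 = (-217 + 7*36481 - 224322) - 5704 = (-217 + 255367 - 224322) - 5704 = 30828 - 5704 = 25124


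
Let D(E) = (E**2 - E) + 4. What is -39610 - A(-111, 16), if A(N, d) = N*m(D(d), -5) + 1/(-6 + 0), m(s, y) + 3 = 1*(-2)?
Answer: -240989/6 ≈ -40165.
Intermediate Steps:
D(E) = 4 + E**2 - E
m(s, y) = -5 (m(s, y) = -3 + 1*(-2) = -3 - 2 = -5)
A(N, d) = -1/6 - 5*N (A(N, d) = N*(-5) + 1/(-6 + 0) = -5*N + 1/(-6) = -5*N - 1/6 = -1/6 - 5*N)
-39610 - A(-111, 16) = -39610 - (-1/6 - 5*(-111)) = -39610 - (-1/6 + 555) = -39610 - 1*3329/6 = -39610 - 3329/6 = -240989/6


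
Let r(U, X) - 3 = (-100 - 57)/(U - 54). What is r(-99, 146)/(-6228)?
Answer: -154/238221 ≈ -0.00064646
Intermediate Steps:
r(U, X) = 3 - 157/(-54 + U) (r(U, X) = 3 + (-100 - 57)/(U - 54) = 3 - 157/(-54 + U))
r(-99, 146)/(-6228) = ((-319 + 3*(-99))/(-54 - 99))/(-6228) = ((-319 - 297)/(-153))*(-1/6228) = -1/153*(-616)*(-1/6228) = (616/153)*(-1/6228) = -154/238221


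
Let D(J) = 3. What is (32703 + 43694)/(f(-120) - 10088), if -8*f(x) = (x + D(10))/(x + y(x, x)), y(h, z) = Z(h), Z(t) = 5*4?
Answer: -61117600/8070517 ≈ -7.5729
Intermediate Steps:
Z(t) = 20
y(h, z) = 20
f(x) = -(3 + x)/(8*(20 + x)) (f(x) = -(x + 3)/(8*(x + 20)) = -(3 + x)/(8*(20 + x)))
(32703 + 43694)/(f(-120) - 10088) = (32703 + 43694)/((-3 - 1*(-120))/(8*(20 - 120)) - 10088) = 76397/((⅛)*(-3 + 120)/(-100) - 10088) = 76397/((⅛)*(-1/100)*117 - 10088) = 76397/(-117/800 - 10088) = 76397/(-8070517/800) = 76397*(-800/8070517) = -61117600/8070517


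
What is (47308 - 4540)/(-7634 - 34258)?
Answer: -3564/3491 ≈ -1.0209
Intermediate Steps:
(47308 - 4540)/(-7634 - 34258) = 42768/(-41892) = 42768*(-1/41892) = -3564/3491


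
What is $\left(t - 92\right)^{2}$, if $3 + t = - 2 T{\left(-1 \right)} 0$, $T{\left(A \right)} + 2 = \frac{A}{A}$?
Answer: $9025$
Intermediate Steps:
$T{\left(A \right)} = -1$ ($T{\left(A \right)} = -2 + \frac{A}{A} = -2 + 1 = -1$)
$t = -3$ ($t = -3 + \left(-2\right) \left(-1\right) 0 = -3 + 2 \cdot 0 = -3 + 0 = -3$)
$\left(t - 92\right)^{2} = \left(-3 - 92\right)^{2} = \left(-95\right)^{2} = 9025$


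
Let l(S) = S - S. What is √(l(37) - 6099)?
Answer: I*√6099 ≈ 78.096*I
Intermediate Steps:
l(S) = 0
√(l(37) - 6099) = √(0 - 6099) = √(-6099) = I*√6099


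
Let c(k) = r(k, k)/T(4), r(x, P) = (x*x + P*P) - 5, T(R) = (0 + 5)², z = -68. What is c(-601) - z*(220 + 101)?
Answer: 1268097/25 ≈ 50724.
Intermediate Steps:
T(R) = 25 (T(R) = 5² = 25)
r(x, P) = -5 + P² + x² (r(x, P) = (x² + P²) - 5 = (P² + x²) - 5 = -5 + P² + x²)
c(k) = -⅕ + 2*k²/25 (c(k) = (-5 + k² + k²)/25 = (-5 + 2*k²)*(1/25) = -⅕ + 2*k²/25)
c(-601) - z*(220 + 101) = (-⅕ + (2/25)*(-601)²) - (-68)*(220 + 101) = (-⅕ + (2/25)*361201) - (-68)*321 = (-⅕ + 722402/25) - 1*(-21828) = 722397/25 + 21828 = 1268097/25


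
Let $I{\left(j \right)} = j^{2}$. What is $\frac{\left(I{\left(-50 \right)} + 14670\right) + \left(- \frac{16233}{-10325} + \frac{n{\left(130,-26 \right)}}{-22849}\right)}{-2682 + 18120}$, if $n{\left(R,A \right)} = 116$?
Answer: $\frac{578720877481}{520295721450} \approx 1.1123$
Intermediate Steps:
$\frac{\left(I{\left(-50 \right)} + 14670\right) + \left(- \frac{16233}{-10325} + \frac{n{\left(130,-26 \right)}}{-22849}\right)}{-2682 + 18120} = \frac{\left(\left(-50\right)^{2} + 14670\right) + \left(- \frac{16233}{-10325} + \frac{116}{-22849}\right)}{-2682 + 18120} = \frac{\left(2500 + 14670\right) + \left(\left(-16233\right) \left(- \frac{1}{10325}\right) + 116 \left(- \frac{1}{22849}\right)\right)}{15438} = \left(17170 + \left(\frac{2319}{1475} - \frac{116}{22849}\right)\right) \frac{1}{15438} = \left(17170 + \frac{52815731}{33702275}\right) \frac{1}{15438} = \frac{578720877481}{33702275} \cdot \frac{1}{15438} = \frac{578720877481}{520295721450}$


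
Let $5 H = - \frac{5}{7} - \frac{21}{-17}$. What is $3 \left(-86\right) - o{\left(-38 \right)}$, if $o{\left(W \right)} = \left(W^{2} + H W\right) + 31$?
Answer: $- \frac{1028779}{595} \approx -1729.0$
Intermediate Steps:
$H = \frac{62}{595}$ ($H = \frac{- \frac{5}{7} - \frac{21}{-17}}{5} = \frac{\left(-5\right) \frac{1}{7} - - \frac{21}{17}}{5} = \frac{- \frac{5}{7} + \frac{21}{17}}{5} = \frac{1}{5} \cdot \frac{62}{119} = \frac{62}{595} \approx 0.1042$)
$o{\left(W \right)} = 31 + W^{2} + \frac{62 W}{595}$ ($o{\left(W \right)} = \left(W^{2} + \frac{62 W}{595}\right) + 31 = 31 + W^{2} + \frac{62 W}{595}$)
$3 \left(-86\right) - o{\left(-38 \right)} = 3 \left(-86\right) - \left(31 + \left(-38\right)^{2} + \frac{62}{595} \left(-38\right)\right) = -258 - \left(31 + 1444 - \frac{2356}{595}\right) = -258 - \frac{875269}{595} = - \frac{1028779}{595}$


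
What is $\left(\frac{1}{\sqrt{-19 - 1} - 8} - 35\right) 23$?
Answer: $- \frac{16951}{21} - \frac{23 i \sqrt{5}}{42} \approx -807.19 - 1.2245 i$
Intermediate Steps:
$\left(\frac{1}{\sqrt{-19 - 1} - 8} - 35\right) 23 = \left(\frac{1}{\sqrt{-20} - 8} - 35\right) 23 = \left(\frac{1}{2 i \sqrt{5} - 8} - 35\right) 23 = \left(\frac{1}{-8 + 2 i \sqrt{5}} - 35\right) 23 = \left(-35 + \frac{1}{-8 + 2 i \sqrt{5}}\right) 23 = -805 + \frac{23}{-8 + 2 i \sqrt{5}}$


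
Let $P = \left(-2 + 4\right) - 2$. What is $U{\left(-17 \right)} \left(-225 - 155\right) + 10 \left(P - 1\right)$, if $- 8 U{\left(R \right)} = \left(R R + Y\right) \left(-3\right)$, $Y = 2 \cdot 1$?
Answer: $- \frac{82955}{2} \approx -41478.0$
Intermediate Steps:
$P = 0$ ($P = 2 - 2 = 0$)
$Y = 2$
$U{\left(R \right)} = \frac{3}{4} + \frac{3 R^{2}}{8}$ ($U{\left(R \right)} = - \frac{\left(R R + 2\right) \left(-3\right)}{8} = - \frac{\left(R^{2} + 2\right) \left(-3\right)}{8} = - \frac{\left(2 + R^{2}\right) \left(-3\right)}{8} = - \frac{-6 - 3 R^{2}}{8} = \frac{3}{4} + \frac{3 R^{2}}{8}$)
$U{\left(-17 \right)} \left(-225 - 155\right) + 10 \left(P - 1\right) = \left(\frac{3}{4} + \frac{3 \left(-17\right)^{2}}{8}\right) \left(-225 - 155\right) + 10 \left(0 - 1\right) = \left(\frac{3}{4} + \frac{3}{8} \cdot 289\right) \left(-225 - 155\right) + 10 \left(-1\right) = \left(\frac{3}{4} + \frac{867}{8}\right) \left(-380\right) - 10 = \frac{873}{8} \left(-380\right) - 10 = - \frac{82935}{2} - 10 = - \frac{82955}{2}$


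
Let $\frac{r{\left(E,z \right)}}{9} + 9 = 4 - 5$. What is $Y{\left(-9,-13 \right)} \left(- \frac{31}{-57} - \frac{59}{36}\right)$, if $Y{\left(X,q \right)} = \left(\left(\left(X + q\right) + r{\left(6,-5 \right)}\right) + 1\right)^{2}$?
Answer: $- \frac{1025381}{76} \approx -13492.0$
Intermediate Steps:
$r{\left(E,z \right)} = -90$ ($r{\left(E,z \right)} = -81 + 9 \left(4 - 5\right) = -81 + 9 \left(-1\right) = -81 - 9 = -90$)
$Y{\left(X,q \right)} = \left(-89 + X + q\right)^{2}$ ($Y{\left(X,q \right)} = \left(\left(\left(X + q\right) - 90\right) + 1\right)^{2} = \left(\left(-90 + X + q\right) + 1\right)^{2} = \left(-89 + X + q\right)^{2}$)
$Y{\left(-9,-13 \right)} \left(- \frac{31}{-57} - \frac{59}{36}\right) = \left(-89 - 9 - 13\right)^{2} \left(- \frac{31}{-57} - \frac{59}{36}\right) = \left(-111\right)^{2} \left(\left(-31\right) \left(- \frac{1}{57}\right) - \frac{59}{36}\right) = 12321 \left(\frac{31}{57} - \frac{59}{36}\right) = 12321 \left(- \frac{749}{684}\right) = - \frac{1025381}{76}$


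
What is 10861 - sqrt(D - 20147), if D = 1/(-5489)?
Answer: 10861 - 2*I*sqrt(151752851569)/5489 ≈ 10861.0 - 141.94*I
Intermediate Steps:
D = -1/5489 ≈ -0.00018218
10861 - sqrt(D - 20147) = 10861 - sqrt(-1/5489 - 20147) = 10861 - sqrt(-110586884/5489) = 10861 - 2*I*sqrt(151752851569)/5489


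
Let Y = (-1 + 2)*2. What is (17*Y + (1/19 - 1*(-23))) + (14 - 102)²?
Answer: 148220/19 ≈ 7801.1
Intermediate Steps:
Y = 2 (Y = 1*2 = 2)
(17*Y + (1/19 - 1*(-23))) + (14 - 102)² = (17*2 + (1/19 - 1*(-23))) + (14 - 102)² = (34 + (1/19 + 23)) + (-88)² = (34 + 438/19) + 7744 = 1084/19 + 7744 = 148220/19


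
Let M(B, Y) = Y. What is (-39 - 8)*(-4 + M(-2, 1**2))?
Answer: 141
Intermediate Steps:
(-39 - 8)*(-4 + M(-2, 1**2)) = (-39 - 8)*(-4 + 1**2) = -47*(-4 + 1) = -47*(-3) = 141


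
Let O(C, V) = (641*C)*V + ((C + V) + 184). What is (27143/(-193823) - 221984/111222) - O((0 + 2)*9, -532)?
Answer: 66165466598667949/10778690853 ≈ 6.1385e+6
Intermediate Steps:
O(C, V) = 184 + C + V + 641*C*V (O(C, V) = 641*C*V + (184 + C + V) = 184 + C + V + 641*C*V)
(27143/(-193823) - 221984/111222) - O((0 + 2)*9, -532) = (27143/(-193823) - 221984/111222) - (184 + (0 + 2)*9 - 532 + 641*((0 + 2)*9)*(-532)) = (27143*(-1/193823) - 221984*1/111222) - (184 + 2*9 - 532 + 641*(2*9)*(-532)) = (-27143/193823 - 110992/55611) - (184 + 18 - 532 + 641*18*(-532)) = -23022251789/10778690853 - (184 + 18 - 532 - 6138216) = -23022251789/10778690853 - 1*(-6138546) = -23022251789/10778690853 + 6138546 = 66165466598667949/10778690853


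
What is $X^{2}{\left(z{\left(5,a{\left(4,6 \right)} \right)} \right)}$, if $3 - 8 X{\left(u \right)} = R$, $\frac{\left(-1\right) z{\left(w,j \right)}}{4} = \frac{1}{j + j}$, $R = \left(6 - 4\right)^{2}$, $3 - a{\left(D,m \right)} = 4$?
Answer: $\frac{1}{64} \approx 0.015625$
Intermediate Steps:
$a{\left(D,m \right)} = -1$ ($a{\left(D,m \right)} = 3 - 4 = -1$)
$R = 4$ ($R = 2^{2} = 4$)
$z{\left(w,j \right)} = - \frac{2}{j}$ ($z{\left(w,j \right)} = - \frac{4}{j + j} = - \frac{4}{2 j} = - 4 \frac{1}{2 j} = - \frac{2}{j}$)
$X{\left(u \right)} = - \frac{1}{8}$ ($X{\left(u \right)} = \frac{3}{8} - \frac{1}{2} = - \frac{1}{8}$)
$X^{2}{\left(z{\left(5,a{\left(4,6 \right)} \right)} \right)} = \left(- \frac{1}{8}\right)^{2} = \frac{1}{64}$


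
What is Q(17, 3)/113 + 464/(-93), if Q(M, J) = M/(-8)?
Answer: -421037/84072 ≈ -5.0080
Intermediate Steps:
Q(M, J) = -M/8 (Q(M, J) = M*(-1/8) = -M/8)
Q(17, 3)/113 + 464/(-93) = -1/8*17/113 + 464/(-93) = -17/8*1/113 + 464*(-1/93) = -17/904 - 464/93 = -421037/84072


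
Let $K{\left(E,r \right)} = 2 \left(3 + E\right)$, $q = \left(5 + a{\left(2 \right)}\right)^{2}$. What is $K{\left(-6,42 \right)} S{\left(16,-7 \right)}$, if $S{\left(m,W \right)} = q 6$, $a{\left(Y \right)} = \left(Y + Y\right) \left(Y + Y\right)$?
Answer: $-15876$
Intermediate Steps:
$a{\left(Y \right)} = 4 Y^{2}$ ($a{\left(Y \right)} = 2 Y 2 Y = 4 Y^{2}$)
$q = 441$ ($q = \left(5 + 4 \cdot 2^{2}\right)^{2} = \left(5 + 4 \cdot 4\right)^{2} = \left(5 + 16\right)^{2} = 21^{2} = 441$)
$S{\left(m,W \right)} = 2646$ ($S{\left(m,W \right)} = 441 \cdot 6 = 2646$)
$K{\left(E,r \right)} = 6 + 2 E$
$K{\left(-6,42 \right)} S{\left(16,-7 \right)} = \left(6 + 2 \left(-6\right)\right) 2646 = \left(6 - 12\right) 2646 = \left(-6\right) 2646 = -15876$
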